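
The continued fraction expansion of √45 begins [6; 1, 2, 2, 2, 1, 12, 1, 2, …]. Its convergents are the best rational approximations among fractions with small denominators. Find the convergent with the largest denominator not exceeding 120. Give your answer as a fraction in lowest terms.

161/24

a_0 = 6: 6/1  (≤ bound)
a_1 = 1: 7/1  (≤ bound)
a_2 = 2: 20/3  (≤ bound)
a_3 = 2: 47/7  (≤ bound)
a_4 = 2: 114/17  (≤ bound)
a_5 = 1: 161/24  (≤ bound)
a_6 = 12: 2046/305  (> 120, stop)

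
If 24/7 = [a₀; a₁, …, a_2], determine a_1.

Apply division with remainder until the remainder is 0:
⌊24/7⌋ = 3, remainder 3
⌊7/3⌋ = 2, remainder 1

2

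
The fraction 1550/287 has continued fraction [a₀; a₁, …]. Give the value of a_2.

2

Run the Euclidean algorithm, recording each quotient:
⌊1550/287⌋ = 5, remainder 115
⌊287/115⌋ = 2, remainder 57
⌊115/57⌋ = 2, remainder 1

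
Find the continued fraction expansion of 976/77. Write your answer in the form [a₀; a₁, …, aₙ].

Run the Euclidean algorithm, recording each quotient:
976 = 12·77 + 52, so a_0 = 12
77 = 1·52 + 25, so a_1 = 1
52 = 2·25 + 2, so a_2 = 2
25 = 12·2 + 1, so a_3 = 12
2 = 2·1 + 0, so a_4 = 2

[12; 1, 2, 12, 2]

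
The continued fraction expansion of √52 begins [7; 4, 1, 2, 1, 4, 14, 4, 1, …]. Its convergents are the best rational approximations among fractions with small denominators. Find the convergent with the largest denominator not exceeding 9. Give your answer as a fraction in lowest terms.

36/5

List convergents until the denominator exceeds the bound:
a_0 = 7: 7/1  (≤ bound)
a_1 = 4: 29/4  (≤ bound)
a_2 = 1: 36/5  (≤ bound)
a_3 = 2: 101/14  (> 9, stop)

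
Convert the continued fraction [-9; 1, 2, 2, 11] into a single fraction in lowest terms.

Start with 11.
2 + 1/(11/1) = 2 + 1/11 = 23/11
2 + 1/(23/11) = 2 + 11/23 = 57/23
1 + 1/(57/23) = 1 + 23/57 = 80/57
-9 + 1/(80/57) = -9 + 57/80 = -663/80

-663/80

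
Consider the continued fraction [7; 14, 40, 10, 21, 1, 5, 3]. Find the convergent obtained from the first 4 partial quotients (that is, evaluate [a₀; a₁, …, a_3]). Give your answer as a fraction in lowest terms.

a_0 = 7: 7/1
a_1 = 14: 99/14
a_2 = 40: 3967/561
a_3 = 10: 39769/5624

39769/5624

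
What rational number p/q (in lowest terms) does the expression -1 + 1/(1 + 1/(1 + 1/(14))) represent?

Work from the innermost term outward:
Start with 14.
1 + 1/(14/1) = 1 + 1/14 = 15/14
1 + 1/(15/14) = 1 + 14/15 = 29/15
-1 + 1/(29/15) = -1 + 15/29 = -14/29

-14/29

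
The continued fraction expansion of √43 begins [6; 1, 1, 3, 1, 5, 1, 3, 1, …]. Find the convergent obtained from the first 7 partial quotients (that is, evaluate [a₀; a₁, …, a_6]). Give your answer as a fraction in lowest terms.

400/61

a_0 = 6: 6/1
a_1 = 1: 7/1
a_2 = 1: 13/2
a_3 = 3: 46/7
a_4 = 1: 59/9
a_5 = 5: 341/52
a_6 = 1: 400/61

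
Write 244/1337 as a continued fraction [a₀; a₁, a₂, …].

[0; 5, 2, 11, 1, 2, 3]

244 = 0·1337 + 244, so a_0 = 0
1337 = 5·244 + 117, so a_1 = 5
244 = 2·117 + 10, so a_2 = 2
117 = 11·10 + 7, so a_3 = 11
10 = 1·7 + 3, so a_4 = 1
7 = 2·3 + 1, so a_5 = 2
3 = 3·1 + 0, so a_6 = 3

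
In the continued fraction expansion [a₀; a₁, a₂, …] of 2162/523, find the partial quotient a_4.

2162 = 4·523 + 70, so a_0 = 4
523 = 7·70 + 33, so a_1 = 7
70 = 2·33 + 4, so a_2 = 2
33 = 8·4 + 1, so a_3 = 8
4 = 4·1 + 0, so a_4 = 4

4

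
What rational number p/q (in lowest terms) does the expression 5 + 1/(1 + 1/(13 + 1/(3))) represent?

a_0 = 5: 5/1
a_1 = 1: 6/1
a_2 = 13: 83/14
a_3 = 3: 255/43

255/43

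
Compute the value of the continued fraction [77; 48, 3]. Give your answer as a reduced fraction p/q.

Start with 3.
48 + 1/(3/1) = 48 + 1/3 = 145/3
77 + 1/(145/3) = 77 + 3/145 = 11168/145

11168/145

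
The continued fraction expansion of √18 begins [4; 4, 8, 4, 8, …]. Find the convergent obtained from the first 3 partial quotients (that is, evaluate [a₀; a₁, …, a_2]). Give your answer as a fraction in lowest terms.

Start with 8.
4 + 1/(8/1) = 4 + 1/8 = 33/8
4 + 1/(33/8) = 4 + 8/33 = 140/33

140/33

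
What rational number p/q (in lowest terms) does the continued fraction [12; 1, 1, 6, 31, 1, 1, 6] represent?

Start with 6.
1 + 1/(6/1) = 1 + 1/6 = 7/6
1 + 1/(7/6) = 1 + 6/7 = 13/7
31 + 1/(13/7) = 31 + 7/13 = 410/13
6 + 1/(410/13) = 6 + 13/410 = 2473/410
1 + 1/(2473/410) = 1 + 410/2473 = 2883/2473
1 + 1/(2883/2473) = 1 + 2473/2883 = 5356/2883
12 + 1/(5356/2883) = 12 + 2883/5356 = 67155/5356

67155/5356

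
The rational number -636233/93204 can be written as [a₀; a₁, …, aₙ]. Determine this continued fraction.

[-7; 5, 1, 3, 11, 1, 54, 6]

⌊-636233/93204⌋ = -7, remainder 16195
⌊93204/16195⌋ = 5, remainder 12229
⌊16195/12229⌋ = 1, remainder 3966
⌊12229/3966⌋ = 3, remainder 331
⌊3966/331⌋ = 11, remainder 325
⌊331/325⌋ = 1, remainder 6
⌊325/6⌋ = 54, remainder 1
⌊6/1⌋ = 6, remainder 0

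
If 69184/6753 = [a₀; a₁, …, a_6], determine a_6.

3

Apply division with remainder until the remainder is 0:
⌊69184/6753⌋ = 10, remainder 1654
⌊6753/1654⌋ = 4, remainder 137
⌊1654/137⌋ = 12, remainder 10
⌊137/10⌋ = 13, remainder 7
⌊10/7⌋ = 1, remainder 3
⌊7/3⌋ = 2, remainder 1
⌊3/1⌋ = 3, remainder 0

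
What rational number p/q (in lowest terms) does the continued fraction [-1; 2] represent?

-1/2

a_0 = -1: -1/1
a_1 = 2: -1/2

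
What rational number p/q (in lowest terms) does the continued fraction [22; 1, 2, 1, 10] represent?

Work from the innermost term outward:
Start with 10.
1 + 1/(10/1) = 1 + 1/10 = 11/10
2 + 1/(11/10) = 2 + 10/11 = 32/11
1 + 1/(32/11) = 1 + 11/32 = 43/32
22 + 1/(43/32) = 22 + 32/43 = 978/43

978/43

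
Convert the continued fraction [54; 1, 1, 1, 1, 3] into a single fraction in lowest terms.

983/18

Start with 3.
1 + 1/(3/1) = 1 + 1/3 = 4/3
1 + 1/(4/3) = 1 + 3/4 = 7/4
1 + 1/(7/4) = 1 + 4/7 = 11/7
1 + 1/(11/7) = 1 + 7/11 = 18/11
54 + 1/(18/11) = 54 + 11/18 = 983/18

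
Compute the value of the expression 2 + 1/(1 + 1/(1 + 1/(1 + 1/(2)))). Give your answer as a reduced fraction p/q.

21/8

Work from the innermost term outward:
Start with 2.
1 + 1/(2/1) = 1 + 1/2 = 3/2
1 + 1/(3/2) = 1 + 2/3 = 5/3
1 + 1/(5/3) = 1 + 3/5 = 8/5
2 + 1/(8/5) = 2 + 5/8 = 21/8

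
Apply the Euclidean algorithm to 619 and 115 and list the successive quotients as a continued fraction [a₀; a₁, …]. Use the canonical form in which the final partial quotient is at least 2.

[5; 2, 1, 1, 1, 1, 2, 3]

619 = 5·115 + 44, so a_0 = 5
115 = 2·44 + 27, so a_1 = 2
44 = 1·27 + 17, so a_2 = 1
27 = 1·17 + 10, so a_3 = 1
17 = 1·10 + 7, so a_4 = 1
10 = 1·7 + 3, so a_5 = 1
7 = 2·3 + 1, so a_6 = 2
3 = 3·1 + 0, so a_7 = 3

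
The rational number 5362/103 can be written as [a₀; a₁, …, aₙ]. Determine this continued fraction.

[52; 17, 6]

Run the Euclidean algorithm, recording each quotient:
5362 = 52·103 + 6, so a_0 = 52
103 = 17·6 + 1, so a_1 = 17
6 = 6·1 + 0, so a_2 = 6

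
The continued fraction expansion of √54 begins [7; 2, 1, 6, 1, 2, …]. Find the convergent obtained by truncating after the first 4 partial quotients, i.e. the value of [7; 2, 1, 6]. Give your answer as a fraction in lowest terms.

147/20

Start with 6.
1 + 1/(6/1) = 1 + 1/6 = 7/6
2 + 1/(7/6) = 2 + 6/7 = 20/7
7 + 1/(20/7) = 7 + 7/20 = 147/20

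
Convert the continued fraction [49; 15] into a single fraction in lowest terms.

Start with 15.
49 + 1/(15/1) = 49 + 1/15 = 736/15

736/15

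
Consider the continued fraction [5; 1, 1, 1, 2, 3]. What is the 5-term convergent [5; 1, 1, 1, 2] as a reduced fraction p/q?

45/8

a_0 = 5: 5/1
a_1 = 1: 6/1
a_2 = 1: 11/2
a_3 = 1: 17/3
a_4 = 2: 45/8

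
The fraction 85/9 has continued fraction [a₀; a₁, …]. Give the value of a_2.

4

Run the Euclidean algorithm, recording each quotient:
85 = 9·9 + 4, so a_0 = 9
9 = 2·4 + 1, so a_1 = 2
4 = 4·1 + 0, so a_2 = 4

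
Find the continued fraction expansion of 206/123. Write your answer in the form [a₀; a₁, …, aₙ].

[1; 1, 2, 13, 3]

⌊206/123⌋ = 1, remainder 83
⌊123/83⌋ = 1, remainder 40
⌊83/40⌋ = 2, remainder 3
⌊40/3⌋ = 13, remainder 1
⌊3/1⌋ = 3, remainder 0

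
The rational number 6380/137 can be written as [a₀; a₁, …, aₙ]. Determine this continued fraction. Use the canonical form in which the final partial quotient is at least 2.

6380 ÷ 137 → quotient 46, remainder 78
137 ÷ 78 → quotient 1, remainder 59
78 ÷ 59 → quotient 1, remainder 19
59 ÷ 19 → quotient 3, remainder 2
19 ÷ 2 → quotient 9, remainder 1
2 ÷ 1 → quotient 2, remainder 0

[46; 1, 1, 3, 9, 2]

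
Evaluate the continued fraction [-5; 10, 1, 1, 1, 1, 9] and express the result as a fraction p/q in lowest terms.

-2497/509

Collapse the nested fraction from the inside out:
Start with 9.
1 + 1/(9/1) = 1 + 1/9 = 10/9
1 + 1/(10/9) = 1 + 9/10 = 19/10
1 + 1/(19/10) = 1 + 10/19 = 29/19
1 + 1/(29/19) = 1 + 19/29 = 48/29
10 + 1/(48/29) = 10 + 29/48 = 509/48
-5 + 1/(509/48) = -5 + 48/509 = -2497/509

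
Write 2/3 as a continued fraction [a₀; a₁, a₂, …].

[0; 1, 2]

⌊2/3⌋ = 0, remainder 2
⌊3/2⌋ = 1, remainder 1
⌊2/1⌋ = 2, remainder 0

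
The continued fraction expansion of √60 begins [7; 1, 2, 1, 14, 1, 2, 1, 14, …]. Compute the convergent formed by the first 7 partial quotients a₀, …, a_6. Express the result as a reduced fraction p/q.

1433/185

Use the convergent recurrence hₖ = aₖ·hₖ₋₁ + hₖ₋₂ (and likewise for the denominators kₖ):
a_0 = 7: 7/1
a_1 = 1: 8/1
a_2 = 2: 23/3
a_3 = 1: 31/4
a_4 = 14: 457/59
a_5 = 1: 488/63
a_6 = 2: 1433/185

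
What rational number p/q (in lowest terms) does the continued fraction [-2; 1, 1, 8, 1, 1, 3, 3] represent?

Start with 3.
3 + 1/(3/1) = 3 + 1/3 = 10/3
1 + 1/(10/3) = 1 + 3/10 = 13/10
1 + 1/(13/10) = 1 + 10/13 = 23/13
8 + 1/(23/13) = 8 + 13/23 = 197/23
1 + 1/(197/23) = 1 + 23/197 = 220/197
1 + 1/(220/197) = 1 + 197/220 = 417/220
-2 + 1/(417/220) = -2 + 220/417 = -614/417

-614/417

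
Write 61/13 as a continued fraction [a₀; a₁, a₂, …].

[4; 1, 2, 4]

Run the Euclidean algorithm, recording each quotient:
61 ÷ 13 → quotient 4, remainder 9
13 ÷ 9 → quotient 1, remainder 4
9 ÷ 4 → quotient 2, remainder 1
4 ÷ 1 → quotient 4, remainder 0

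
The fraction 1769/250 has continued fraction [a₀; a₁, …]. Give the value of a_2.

1769 = 7·250 + 19, so a_0 = 7
250 = 13·19 + 3, so a_1 = 13
19 = 6·3 + 1, so a_2 = 6

6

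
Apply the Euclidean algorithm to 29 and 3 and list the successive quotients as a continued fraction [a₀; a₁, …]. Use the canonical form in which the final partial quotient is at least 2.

29 = 9·3 + 2, so a_0 = 9
3 = 1·2 + 1, so a_1 = 1
2 = 2·1 + 0, so a_2 = 2

[9; 1, 2]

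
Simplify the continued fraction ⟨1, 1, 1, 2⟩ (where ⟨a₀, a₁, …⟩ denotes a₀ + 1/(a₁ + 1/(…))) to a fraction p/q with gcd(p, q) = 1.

Work from the innermost term outward:
Start with 2.
1 + 1/(2/1) = 1 + 1/2 = 3/2
1 + 1/(3/2) = 1 + 2/3 = 5/3
1 + 1/(5/3) = 1 + 3/5 = 8/5

8/5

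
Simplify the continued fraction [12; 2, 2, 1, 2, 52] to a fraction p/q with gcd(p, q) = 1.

a_0 = 12: 12/1
a_1 = 2: 25/2
a_2 = 2: 62/5
a_3 = 1: 87/7
a_4 = 2: 236/19
a_5 = 52: 12359/995

12359/995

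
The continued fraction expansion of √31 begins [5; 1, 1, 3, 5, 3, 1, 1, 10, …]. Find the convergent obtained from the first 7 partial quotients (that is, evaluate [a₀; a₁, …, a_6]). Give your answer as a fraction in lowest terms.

a_0 = 5: 5/1
a_1 = 1: 6/1
a_2 = 1: 11/2
a_3 = 3: 39/7
a_4 = 5: 206/37
a_5 = 3: 657/118
a_6 = 1: 863/155

863/155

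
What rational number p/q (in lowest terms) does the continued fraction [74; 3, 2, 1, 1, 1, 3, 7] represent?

a_0 = 74: 74/1
a_1 = 3: 223/3
a_2 = 2: 520/7
a_3 = 1: 743/10
a_4 = 1: 1263/17
a_5 = 1: 2006/27
a_6 = 3: 7281/98
a_7 = 7: 52973/713

52973/713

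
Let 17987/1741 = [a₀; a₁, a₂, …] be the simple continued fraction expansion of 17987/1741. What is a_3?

1

17987 ÷ 1741 → quotient 10, remainder 577
1741 ÷ 577 → quotient 3, remainder 10
577 ÷ 10 → quotient 57, remainder 7
10 ÷ 7 → quotient 1, remainder 3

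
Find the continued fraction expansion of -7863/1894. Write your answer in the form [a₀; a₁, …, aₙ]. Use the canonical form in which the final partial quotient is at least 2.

Apply division with remainder until the remainder is 0:
⌊-7863/1894⌋ = -5, remainder 1607
⌊1894/1607⌋ = 1, remainder 287
⌊1607/287⌋ = 5, remainder 172
⌊287/172⌋ = 1, remainder 115
⌊172/115⌋ = 1, remainder 57
⌊115/57⌋ = 2, remainder 1
⌊57/1⌋ = 57, remainder 0

[-5; 1, 5, 1, 1, 2, 57]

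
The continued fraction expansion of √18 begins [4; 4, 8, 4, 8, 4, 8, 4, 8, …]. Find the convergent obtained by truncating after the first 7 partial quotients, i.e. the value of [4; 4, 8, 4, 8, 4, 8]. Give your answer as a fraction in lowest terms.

Start with 8.
4 + 1/(8/1) = 4 + 1/8 = 33/8
8 + 1/(33/8) = 8 + 8/33 = 272/33
4 + 1/(272/33) = 4 + 33/272 = 1121/272
8 + 1/(1121/272) = 8 + 272/1121 = 9240/1121
4 + 1/(9240/1121) = 4 + 1121/9240 = 38081/9240
4 + 1/(38081/9240) = 4 + 9240/38081 = 161564/38081

161564/38081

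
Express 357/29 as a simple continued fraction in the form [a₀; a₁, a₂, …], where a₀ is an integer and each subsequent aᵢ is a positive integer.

[12; 3, 4, 2]

⌊357/29⌋ = 12, remainder 9
⌊29/9⌋ = 3, remainder 2
⌊9/2⌋ = 4, remainder 1
⌊2/1⌋ = 2, remainder 0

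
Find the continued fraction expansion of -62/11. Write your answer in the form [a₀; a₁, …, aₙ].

[-6; 2, 1, 3]

Run the Euclidean algorithm, recording each quotient:
-62 = -6·11 + 4, so a_0 = -6
11 = 2·4 + 3, so a_1 = 2
4 = 1·3 + 1, so a_2 = 1
3 = 3·1 + 0, so a_3 = 3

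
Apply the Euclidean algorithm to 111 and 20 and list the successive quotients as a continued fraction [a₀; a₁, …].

Run the Euclidean algorithm, recording each quotient:
111 ÷ 20 → quotient 5, remainder 11
20 ÷ 11 → quotient 1, remainder 9
11 ÷ 9 → quotient 1, remainder 2
9 ÷ 2 → quotient 4, remainder 1
2 ÷ 1 → quotient 2, remainder 0

[5; 1, 1, 4, 2]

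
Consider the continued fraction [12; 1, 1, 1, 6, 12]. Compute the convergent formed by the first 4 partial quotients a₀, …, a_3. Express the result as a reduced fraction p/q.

38/3

Starting at the tail and folding back:
Start with 1.
1 + 1/(1/1) = 1 + 1/1 = 2/1
1 + 1/(2/1) = 1 + 1/2 = 3/2
12 + 1/(3/2) = 12 + 2/3 = 38/3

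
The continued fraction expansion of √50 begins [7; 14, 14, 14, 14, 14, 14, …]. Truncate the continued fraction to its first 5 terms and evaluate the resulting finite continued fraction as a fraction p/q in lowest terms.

Build up convergents one term at a time:
a_0 = 7: 7/1
a_1 = 14: 99/14
a_2 = 14: 1393/197
a_3 = 14: 19601/2772
a_4 = 14: 275807/39005

275807/39005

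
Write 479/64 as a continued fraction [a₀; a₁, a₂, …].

Repeatedly divide and take the remainder:
479 = 7·64 + 31, so a_0 = 7
64 = 2·31 + 2, so a_1 = 2
31 = 15·2 + 1, so a_2 = 15
2 = 2·1 + 0, so a_3 = 2

[7; 2, 15, 2]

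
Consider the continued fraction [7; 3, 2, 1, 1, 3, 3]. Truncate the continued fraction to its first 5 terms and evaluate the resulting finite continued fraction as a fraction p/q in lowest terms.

a_0 = 7: 7/1
a_1 = 3: 22/3
a_2 = 2: 51/7
a_3 = 1: 73/10
a_4 = 1: 124/17

124/17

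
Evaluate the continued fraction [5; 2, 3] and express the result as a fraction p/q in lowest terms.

38/7

Start with 3.
2 + 1/(3/1) = 2 + 1/3 = 7/3
5 + 1/(7/3) = 5 + 3/7 = 38/7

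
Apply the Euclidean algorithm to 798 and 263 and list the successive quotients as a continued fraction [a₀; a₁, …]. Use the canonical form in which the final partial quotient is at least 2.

[3; 29, 4, 2]

Run the Euclidean algorithm, recording each quotient:
798 = 3·263 + 9, so a_0 = 3
263 = 29·9 + 2, so a_1 = 29
9 = 4·2 + 1, so a_2 = 4
2 = 2·1 + 0, so a_3 = 2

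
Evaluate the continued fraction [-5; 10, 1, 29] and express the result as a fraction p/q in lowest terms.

-1615/329

Build up convergents one term at a time:
a_0 = -5: -5/1
a_1 = 10: -49/10
a_2 = 1: -54/11
a_3 = 29: -1615/329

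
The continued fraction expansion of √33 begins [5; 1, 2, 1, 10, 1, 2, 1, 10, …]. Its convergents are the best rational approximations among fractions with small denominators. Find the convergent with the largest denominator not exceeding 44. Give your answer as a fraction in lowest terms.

List convergents until the denominator exceeds the bound:
a_0 = 5: 5/1  (≤ bound)
a_1 = 1: 6/1  (≤ bound)
a_2 = 2: 17/3  (≤ bound)
a_3 = 1: 23/4  (≤ bound)
a_4 = 10: 247/43  (≤ bound)
a_5 = 1: 270/47  (> 44, stop)

247/43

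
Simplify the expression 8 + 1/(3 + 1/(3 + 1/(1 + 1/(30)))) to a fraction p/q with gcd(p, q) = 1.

3323/400

Start with 30.
1 + 1/(30/1) = 1 + 1/30 = 31/30
3 + 1/(31/30) = 3 + 30/31 = 123/31
3 + 1/(123/31) = 3 + 31/123 = 400/123
8 + 1/(400/123) = 8 + 123/400 = 3323/400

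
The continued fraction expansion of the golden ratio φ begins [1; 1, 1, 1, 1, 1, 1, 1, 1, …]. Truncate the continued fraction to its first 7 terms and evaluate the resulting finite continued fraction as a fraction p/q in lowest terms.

Start with 1.
1 + 1/(1/1) = 1 + 1/1 = 2/1
1 + 1/(2/1) = 1 + 1/2 = 3/2
1 + 1/(3/2) = 1 + 2/3 = 5/3
1 + 1/(5/3) = 1 + 3/5 = 8/5
1 + 1/(8/5) = 1 + 5/8 = 13/8
1 + 1/(13/8) = 1 + 8/13 = 21/13

21/13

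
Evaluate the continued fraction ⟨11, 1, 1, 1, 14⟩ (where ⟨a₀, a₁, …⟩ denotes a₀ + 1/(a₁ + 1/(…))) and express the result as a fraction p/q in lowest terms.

Build up convergents one term at a time:
a_0 = 11: 11/1
a_1 = 1: 12/1
a_2 = 1: 23/2
a_3 = 1: 35/3
a_4 = 14: 513/44

513/44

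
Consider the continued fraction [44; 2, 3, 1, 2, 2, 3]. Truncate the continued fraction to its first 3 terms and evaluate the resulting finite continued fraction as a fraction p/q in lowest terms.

311/7

Starting at the tail and folding back:
Start with 3.
2 + 1/(3/1) = 2 + 1/3 = 7/3
44 + 1/(7/3) = 44 + 3/7 = 311/7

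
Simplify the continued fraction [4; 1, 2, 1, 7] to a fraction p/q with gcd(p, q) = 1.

Collapse the nested fraction from the inside out:
Start with 7.
1 + 1/(7/1) = 1 + 1/7 = 8/7
2 + 1/(8/7) = 2 + 7/8 = 23/8
1 + 1/(23/8) = 1 + 8/23 = 31/23
4 + 1/(31/23) = 4 + 23/31 = 147/31

147/31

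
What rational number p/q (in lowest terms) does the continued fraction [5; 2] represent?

11/2

a_0 = 5: 5/1
a_1 = 2: 11/2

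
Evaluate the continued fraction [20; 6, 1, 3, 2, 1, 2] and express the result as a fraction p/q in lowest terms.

4775/237

a_0 = 20: 20/1
a_1 = 6: 121/6
a_2 = 1: 141/7
a_3 = 3: 544/27
a_4 = 2: 1229/61
a_5 = 1: 1773/88
a_6 = 2: 4775/237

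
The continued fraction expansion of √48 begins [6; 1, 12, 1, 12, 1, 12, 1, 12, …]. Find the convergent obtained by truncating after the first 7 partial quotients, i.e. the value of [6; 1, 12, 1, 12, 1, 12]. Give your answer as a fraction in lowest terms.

17466/2521

Use the convergent recurrence hₖ = aₖ·hₖ₋₁ + hₖ₋₂ (and likewise for the denominators kₖ):
a_0 = 6: 6/1
a_1 = 1: 7/1
a_2 = 12: 90/13
a_3 = 1: 97/14
a_4 = 12: 1254/181
a_5 = 1: 1351/195
a_6 = 12: 17466/2521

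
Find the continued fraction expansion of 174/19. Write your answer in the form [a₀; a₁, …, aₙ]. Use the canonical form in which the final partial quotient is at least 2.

[9; 6, 3]

Repeatedly divide and take the remainder:
174 = 9·19 + 3, so a_0 = 9
19 = 6·3 + 1, so a_1 = 6
3 = 3·1 + 0, so a_2 = 3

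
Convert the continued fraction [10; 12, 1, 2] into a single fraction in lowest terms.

383/38

Collapse the nested fraction from the inside out:
Start with 2.
1 + 1/(2/1) = 1 + 1/2 = 3/2
12 + 1/(3/2) = 12 + 2/3 = 38/3
10 + 1/(38/3) = 10 + 3/38 = 383/38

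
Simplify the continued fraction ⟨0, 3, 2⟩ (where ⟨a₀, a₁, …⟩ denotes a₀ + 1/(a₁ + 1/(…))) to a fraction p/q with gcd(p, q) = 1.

Build up convergents one term at a time:
a_0 = 0: 0/1
a_1 = 3: 1/3
a_2 = 2: 2/7

2/7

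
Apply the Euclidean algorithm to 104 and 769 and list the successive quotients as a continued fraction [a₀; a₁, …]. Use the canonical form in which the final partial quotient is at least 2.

[0; 7, 2, 1, 1, 6, 3]

Apply division with remainder until the remainder is 0:
104 = 0·769 + 104, so a_0 = 0
769 = 7·104 + 41, so a_1 = 7
104 = 2·41 + 22, so a_2 = 2
41 = 1·22 + 19, so a_3 = 1
22 = 1·19 + 3, so a_4 = 1
19 = 6·3 + 1, so a_5 = 6
3 = 3·1 + 0, so a_6 = 3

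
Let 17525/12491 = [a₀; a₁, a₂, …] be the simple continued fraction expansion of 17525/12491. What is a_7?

17525 = 1·12491 + 5034, so a_0 = 1
12491 = 2·5034 + 2423, so a_1 = 2
5034 = 2·2423 + 188, so a_2 = 2
2423 = 12·188 + 167, so a_3 = 12
188 = 1·167 + 21, so a_4 = 1
167 = 7·21 + 20, so a_5 = 7
21 = 1·20 + 1, so a_6 = 1
20 = 20·1 + 0, so a_7 = 20

20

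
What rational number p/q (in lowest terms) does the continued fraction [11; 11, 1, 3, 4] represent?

2217/200

Compute successive convergents:
a_0 = 11: 11/1
a_1 = 11: 122/11
a_2 = 1: 133/12
a_3 = 3: 521/47
a_4 = 4: 2217/200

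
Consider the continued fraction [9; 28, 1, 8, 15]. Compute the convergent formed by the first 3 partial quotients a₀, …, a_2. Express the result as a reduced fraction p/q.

a_0 = 9: 9/1
a_1 = 28: 253/28
a_2 = 1: 262/29

262/29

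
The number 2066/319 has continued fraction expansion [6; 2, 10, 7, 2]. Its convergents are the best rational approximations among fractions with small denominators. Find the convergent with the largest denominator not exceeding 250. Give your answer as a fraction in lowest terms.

965/149

List convergents until the denominator exceeds the bound:
a_0 = 6: 6/1  (≤ bound)
a_1 = 2: 13/2  (≤ bound)
a_2 = 10: 136/21  (≤ bound)
a_3 = 7: 965/149  (≤ bound)
a_4 = 2: 2066/319  (> 250, stop)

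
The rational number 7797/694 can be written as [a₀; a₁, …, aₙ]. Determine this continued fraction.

[11; 4, 3, 1, 7, 2, 2]

7797 ÷ 694 → quotient 11, remainder 163
694 ÷ 163 → quotient 4, remainder 42
163 ÷ 42 → quotient 3, remainder 37
42 ÷ 37 → quotient 1, remainder 5
37 ÷ 5 → quotient 7, remainder 2
5 ÷ 2 → quotient 2, remainder 1
2 ÷ 1 → quotient 2, remainder 0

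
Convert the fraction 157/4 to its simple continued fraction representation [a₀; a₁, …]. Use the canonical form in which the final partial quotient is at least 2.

157 = 39·4 + 1, so a_0 = 39
4 = 4·1 + 0, so a_1 = 4

[39; 4]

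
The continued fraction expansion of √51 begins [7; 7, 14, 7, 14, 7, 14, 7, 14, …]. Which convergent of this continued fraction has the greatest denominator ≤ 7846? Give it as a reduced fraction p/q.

List convergents until the denominator exceeds the bound:
a_0 = 7: 7/1  (≤ bound)
a_1 = 7: 50/7  (≤ bound)
a_2 = 14: 707/99  (≤ bound)
a_3 = 7: 4999/700  (≤ bound)
a_4 = 14: 70693/9899  (> 7846, stop)

4999/700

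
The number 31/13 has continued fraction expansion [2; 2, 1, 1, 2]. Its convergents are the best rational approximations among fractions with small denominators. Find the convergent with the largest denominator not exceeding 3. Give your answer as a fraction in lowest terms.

a_0 = 2: 2/1  (≤ bound)
a_1 = 2: 5/2  (≤ bound)
a_2 = 1: 7/3  (≤ bound)
a_3 = 1: 12/5  (> 3, stop)

7/3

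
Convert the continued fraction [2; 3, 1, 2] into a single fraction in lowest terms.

25/11

Work from the innermost term outward:
Start with 2.
1 + 1/(2/1) = 1 + 1/2 = 3/2
3 + 1/(3/2) = 3 + 2/3 = 11/3
2 + 1/(11/3) = 2 + 3/11 = 25/11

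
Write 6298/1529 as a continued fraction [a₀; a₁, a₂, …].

[4; 8, 2, 2, 36]

⌊6298/1529⌋ = 4, remainder 182
⌊1529/182⌋ = 8, remainder 73
⌊182/73⌋ = 2, remainder 36
⌊73/36⌋ = 2, remainder 1
⌊36/1⌋ = 36, remainder 0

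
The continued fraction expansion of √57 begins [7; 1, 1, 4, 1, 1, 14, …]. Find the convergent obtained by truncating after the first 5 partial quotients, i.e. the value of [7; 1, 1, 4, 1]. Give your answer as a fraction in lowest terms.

83/11

Start with 1.
4 + 1/(1/1) = 4 + 1/1 = 5/1
1 + 1/(5/1) = 1 + 1/5 = 6/5
1 + 1/(6/5) = 1 + 5/6 = 11/6
7 + 1/(11/6) = 7 + 6/11 = 83/11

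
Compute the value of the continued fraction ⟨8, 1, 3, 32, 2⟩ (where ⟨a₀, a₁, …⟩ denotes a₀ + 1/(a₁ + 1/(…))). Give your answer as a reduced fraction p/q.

2293/262

Build up convergents one term at a time:
a_0 = 8: 8/1
a_1 = 1: 9/1
a_2 = 3: 35/4
a_3 = 32: 1129/129
a_4 = 2: 2293/262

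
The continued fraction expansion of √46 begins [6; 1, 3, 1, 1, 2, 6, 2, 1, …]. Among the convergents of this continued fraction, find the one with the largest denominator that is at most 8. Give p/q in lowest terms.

34/5

a_0 = 6: 6/1  (≤ bound)
a_1 = 1: 7/1  (≤ bound)
a_2 = 3: 27/4  (≤ bound)
a_3 = 1: 34/5  (≤ bound)
a_4 = 1: 61/9  (> 8, stop)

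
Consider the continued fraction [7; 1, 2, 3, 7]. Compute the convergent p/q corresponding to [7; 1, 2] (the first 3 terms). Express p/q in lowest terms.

23/3

a_0 = 7: 7/1
a_1 = 1: 8/1
a_2 = 2: 23/3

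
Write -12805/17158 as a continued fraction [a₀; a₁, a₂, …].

[-1; 3, 1, 16, 7, 3, 1, 8]

-12805 ÷ 17158 → quotient -1, remainder 4353
17158 ÷ 4353 → quotient 3, remainder 4099
4353 ÷ 4099 → quotient 1, remainder 254
4099 ÷ 254 → quotient 16, remainder 35
254 ÷ 35 → quotient 7, remainder 9
35 ÷ 9 → quotient 3, remainder 8
9 ÷ 8 → quotient 1, remainder 1
8 ÷ 1 → quotient 8, remainder 0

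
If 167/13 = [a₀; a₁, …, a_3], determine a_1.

167 = 12·13 + 11, so a_0 = 12
13 = 1·11 + 2, so a_1 = 1

1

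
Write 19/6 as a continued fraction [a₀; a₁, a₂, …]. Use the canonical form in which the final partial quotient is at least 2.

[3; 6]

19 ÷ 6 → quotient 3, remainder 1
6 ÷ 1 → quotient 6, remainder 0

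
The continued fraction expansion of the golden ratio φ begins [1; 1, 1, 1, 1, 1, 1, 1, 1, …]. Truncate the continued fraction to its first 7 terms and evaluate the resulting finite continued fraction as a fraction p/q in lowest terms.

21/13

Use the convergent recurrence hₖ = aₖ·hₖ₋₁ + hₖ₋₂ (and likewise for the denominators kₖ):
a_0 = 1: 1/1
a_1 = 1: 2/1
a_2 = 1: 3/2
a_3 = 1: 5/3
a_4 = 1: 8/5
a_5 = 1: 13/8
a_6 = 1: 21/13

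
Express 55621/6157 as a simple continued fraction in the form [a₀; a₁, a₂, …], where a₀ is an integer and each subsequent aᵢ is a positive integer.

[9; 29, 1, 1, 1, 1, 41]

⌊55621/6157⌋ = 9, remainder 208
⌊6157/208⌋ = 29, remainder 125
⌊208/125⌋ = 1, remainder 83
⌊125/83⌋ = 1, remainder 42
⌊83/42⌋ = 1, remainder 41
⌊42/41⌋ = 1, remainder 1
⌊41/1⌋ = 41, remainder 0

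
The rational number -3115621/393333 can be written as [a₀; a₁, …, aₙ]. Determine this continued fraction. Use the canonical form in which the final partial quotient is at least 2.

Apply division with remainder until the remainder is 0:
-3115621 = -8·393333 + 31043, so a_0 = -8
393333 = 12·31043 + 20817, so a_1 = 12
31043 = 1·20817 + 10226, so a_2 = 1
20817 = 2·10226 + 365, so a_3 = 2
10226 = 28·365 + 6, so a_4 = 28
365 = 60·6 + 5, so a_5 = 60
6 = 1·5 + 1, so a_6 = 1
5 = 5·1 + 0, so a_7 = 5

[-8; 12, 1, 2, 28, 60, 1, 5]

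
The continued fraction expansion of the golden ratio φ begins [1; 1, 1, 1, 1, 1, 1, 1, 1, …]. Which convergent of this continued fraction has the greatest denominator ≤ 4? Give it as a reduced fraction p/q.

5/3

List convergents until the denominator exceeds the bound:
a_0 = 1: 1/1  (≤ bound)
a_1 = 1: 2/1  (≤ bound)
a_2 = 1: 3/2  (≤ bound)
a_3 = 1: 5/3  (≤ bound)
a_4 = 1: 8/5  (> 4, stop)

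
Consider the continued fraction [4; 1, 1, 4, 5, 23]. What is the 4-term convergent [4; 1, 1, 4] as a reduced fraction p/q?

Starting at the tail and folding back:
Start with 4.
1 + 1/(4/1) = 1 + 1/4 = 5/4
1 + 1/(5/4) = 1 + 4/5 = 9/5
4 + 1/(9/5) = 4 + 5/9 = 41/9

41/9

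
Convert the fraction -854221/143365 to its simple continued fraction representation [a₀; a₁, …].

[-6; 24, 54, 1, 3, 5, 5]

-854221 ÷ 143365 → quotient -6, remainder 5969
143365 ÷ 5969 → quotient 24, remainder 109
5969 ÷ 109 → quotient 54, remainder 83
109 ÷ 83 → quotient 1, remainder 26
83 ÷ 26 → quotient 3, remainder 5
26 ÷ 5 → quotient 5, remainder 1
5 ÷ 1 → quotient 5, remainder 0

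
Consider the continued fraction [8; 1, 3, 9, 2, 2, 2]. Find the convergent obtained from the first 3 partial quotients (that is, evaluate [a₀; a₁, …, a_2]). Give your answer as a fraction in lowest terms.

a_0 = 8: 8/1
a_1 = 1: 9/1
a_2 = 3: 35/4

35/4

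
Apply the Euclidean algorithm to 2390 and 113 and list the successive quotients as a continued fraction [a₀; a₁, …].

Repeatedly divide and take the remainder:
2390 = 21·113 + 17, so a_0 = 21
113 = 6·17 + 11, so a_1 = 6
17 = 1·11 + 6, so a_2 = 1
11 = 1·6 + 5, so a_3 = 1
6 = 1·5 + 1, so a_4 = 1
5 = 5·1 + 0, so a_5 = 5

[21; 6, 1, 1, 1, 5]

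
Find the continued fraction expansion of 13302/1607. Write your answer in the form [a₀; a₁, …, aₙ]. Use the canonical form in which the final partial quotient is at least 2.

[8; 3, 1, 1, 1, 1, 12, 7]

⌊13302/1607⌋ = 8, remainder 446
⌊1607/446⌋ = 3, remainder 269
⌊446/269⌋ = 1, remainder 177
⌊269/177⌋ = 1, remainder 92
⌊177/92⌋ = 1, remainder 85
⌊92/85⌋ = 1, remainder 7
⌊85/7⌋ = 12, remainder 1
⌊7/1⌋ = 7, remainder 0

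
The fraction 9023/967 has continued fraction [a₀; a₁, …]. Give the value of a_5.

2

⌊9023/967⌋ = 9, remainder 320
⌊967/320⌋ = 3, remainder 7
⌊320/7⌋ = 45, remainder 5
⌊7/5⌋ = 1, remainder 2
⌊5/2⌋ = 2, remainder 1
⌊2/1⌋ = 2, remainder 0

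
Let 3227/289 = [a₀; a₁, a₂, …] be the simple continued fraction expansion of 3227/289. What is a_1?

Repeatedly divide and take the remainder:
⌊3227/289⌋ = 11, remainder 48
⌊289/48⌋ = 6, remainder 1

6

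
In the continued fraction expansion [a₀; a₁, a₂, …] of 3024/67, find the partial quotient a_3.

4

Repeatedly divide and take the remainder:
⌊3024/67⌋ = 45, remainder 9
⌊67/9⌋ = 7, remainder 4
⌊9/4⌋ = 2, remainder 1
⌊4/1⌋ = 4, remainder 0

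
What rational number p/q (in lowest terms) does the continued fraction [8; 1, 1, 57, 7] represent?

6863/807

a_0 = 8: 8/1
a_1 = 1: 9/1
a_2 = 1: 17/2
a_3 = 57: 978/115
a_4 = 7: 6863/807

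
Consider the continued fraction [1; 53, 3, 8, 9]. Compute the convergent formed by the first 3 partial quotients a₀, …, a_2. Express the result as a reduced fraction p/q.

163/160

a_0 = 1: 1/1
a_1 = 53: 54/53
a_2 = 3: 163/160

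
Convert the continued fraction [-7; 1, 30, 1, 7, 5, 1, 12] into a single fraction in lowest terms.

-120935/20051

Work from the innermost term outward:
Start with 12.
1 + 1/(12/1) = 1 + 1/12 = 13/12
5 + 1/(13/12) = 5 + 12/13 = 77/13
7 + 1/(77/13) = 7 + 13/77 = 552/77
1 + 1/(552/77) = 1 + 77/552 = 629/552
30 + 1/(629/552) = 30 + 552/629 = 19422/629
1 + 1/(19422/629) = 1 + 629/19422 = 20051/19422
-7 + 1/(20051/19422) = -7 + 19422/20051 = -120935/20051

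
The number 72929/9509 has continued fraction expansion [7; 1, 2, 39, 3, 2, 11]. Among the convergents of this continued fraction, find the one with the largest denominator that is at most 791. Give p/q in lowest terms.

List convergents until the denominator exceeds the bound:
a_0 = 7: 7/1  (≤ bound)
a_1 = 1: 8/1  (≤ bound)
a_2 = 2: 23/3  (≤ bound)
a_3 = 39: 905/118  (≤ bound)
a_4 = 3: 2738/357  (≤ bound)
a_5 = 2: 6381/832  (> 791, stop)

2738/357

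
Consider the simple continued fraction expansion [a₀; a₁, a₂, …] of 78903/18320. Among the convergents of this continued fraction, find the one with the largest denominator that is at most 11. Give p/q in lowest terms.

43/10

a_0 = 4: 4/1  (≤ bound)
a_1 = 3: 13/3  (≤ bound)
a_2 = 3: 43/10  (≤ bound)
a_3 = 1: 56/13  (> 11, stop)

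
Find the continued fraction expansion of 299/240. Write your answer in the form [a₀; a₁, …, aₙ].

Repeatedly divide and take the remainder:
⌊299/240⌋ = 1, remainder 59
⌊240/59⌋ = 4, remainder 4
⌊59/4⌋ = 14, remainder 3
⌊4/3⌋ = 1, remainder 1
⌊3/1⌋ = 3, remainder 0

[1; 4, 14, 1, 3]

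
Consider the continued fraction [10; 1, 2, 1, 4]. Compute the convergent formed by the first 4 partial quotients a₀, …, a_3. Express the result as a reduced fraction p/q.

Start with 1.
2 + 1/(1/1) = 2 + 1/1 = 3/1
1 + 1/(3/1) = 1 + 1/3 = 4/3
10 + 1/(4/3) = 10 + 3/4 = 43/4

43/4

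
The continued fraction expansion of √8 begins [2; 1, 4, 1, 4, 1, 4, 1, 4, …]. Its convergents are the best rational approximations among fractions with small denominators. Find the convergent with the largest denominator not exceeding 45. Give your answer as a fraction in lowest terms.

99/35

a_0 = 2: 2/1  (≤ bound)
a_1 = 1: 3/1  (≤ bound)
a_2 = 4: 14/5  (≤ bound)
a_3 = 1: 17/6  (≤ bound)
a_4 = 4: 82/29  (≤ bound)
a_5 = 1: 99/35  (≤ bound)
a_6 = 4: 478/169  (> 45, stop)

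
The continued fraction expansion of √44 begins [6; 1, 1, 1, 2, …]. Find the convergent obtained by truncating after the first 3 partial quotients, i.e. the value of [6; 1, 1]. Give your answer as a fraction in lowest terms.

13/2

a_0 = 6: 6/1
a_1 = 1: 7/1
a_2 = 1: 13/2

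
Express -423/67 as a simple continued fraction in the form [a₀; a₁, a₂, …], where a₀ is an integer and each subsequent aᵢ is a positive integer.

-423 ÷ 67 → quotient -7, remainder 46
67 ÷ 46 → quotient 1, remainder 21
46 ÷ 21 → quotient 2, remainder 4
21 ÷ 4 → quotient 5, remainder 1
4 ÷ 1 → quotient 4, remainder 0

[-7; 1, 2, 5, 4]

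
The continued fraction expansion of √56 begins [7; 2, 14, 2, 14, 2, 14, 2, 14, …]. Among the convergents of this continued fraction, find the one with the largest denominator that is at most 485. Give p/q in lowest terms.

449/60

a_0 = 7: 7/1  (≤ bound)
a_1 = 2: 15/2  (≤ bound)
a_2 = 14: 217/29  (≤ bound)
a_3 = 2: 449/60  (≤ bound)
a_4 = 14: 6503/869  (> 485, stop)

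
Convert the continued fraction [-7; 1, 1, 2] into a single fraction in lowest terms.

-32/5

Start with 2.
1 + 1/(2/1) = 1 + 1/2 = 3/2
1 + 1/(3/2) = 1 + 2/3 = 5/3
-7 + 1/(5/3) = -7 + 3/5 = -32/5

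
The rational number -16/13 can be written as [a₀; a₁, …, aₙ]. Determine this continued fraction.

Apply division with remainder until the remainder is 0:
-16 ÷ 13 → quotient -2, remainder 10
13 ÷ 10 → quotient 1, remainder 3
10 ÷ 3 → quotient 3, remainder 1
3 ÷ 1 → quotient 3, remainder 0

[-2; 1, 3, 3]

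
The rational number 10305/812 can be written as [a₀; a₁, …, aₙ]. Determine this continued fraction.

Apply division with remainder until the remainder is 0:
10305 = 12·812 + 561, so a_0 = 12
812 = 1·561 + 251, so a_1 = 1
561 = 2·251 + 59, so a_2 = 2
251 = 4·59 + 15, so a_3 = 4
59 = 3·15 + 14, so a_4 = 3
15 = 1·14 + 1, so a_5 = 1
14 = 14·1 + 0, so a_6 = 14

[12; 1, 2, 4, 3, 1, 14]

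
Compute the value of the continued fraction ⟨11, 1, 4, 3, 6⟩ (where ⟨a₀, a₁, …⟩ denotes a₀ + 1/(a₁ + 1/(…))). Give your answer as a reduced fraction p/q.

1193/101

Start with 6.
3 + 1/(6/1) = 3 + 1/6 = 19/6
4 + 1/(19/6) = 4 + 6/19 = 82/19
1 + 1/(82/19) = 1 + 19/82 = 101/82
11 + 1/(101/82) = 11 + 82/101 = 1193/101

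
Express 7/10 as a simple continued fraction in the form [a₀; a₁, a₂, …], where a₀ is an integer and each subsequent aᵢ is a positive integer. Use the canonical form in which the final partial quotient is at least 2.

[0; 1, 2, 3]

7 ÷ 10 → quotient 0, remainder 7
10 ÷ 7 → quotient 1, remainder 3
7 ÷ 3 → quotient 2, remainder 1
3 ÷ 1 → quotient 3, remainder 0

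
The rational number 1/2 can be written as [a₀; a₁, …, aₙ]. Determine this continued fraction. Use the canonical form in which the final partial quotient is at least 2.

[0; 2]

Run the Euclidean algorithm, recording each quotient:
1 ÷ 2 → quotient 0, remainder 1
2 ÷ 1 → quotient 2, remainder 0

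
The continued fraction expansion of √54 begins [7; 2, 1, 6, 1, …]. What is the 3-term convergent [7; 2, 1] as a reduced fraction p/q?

Build up convergents one term at a time:
a_0 = 7: 7/1
a_1 = 2: 15/2
a_2 = 1: 22/3

22/3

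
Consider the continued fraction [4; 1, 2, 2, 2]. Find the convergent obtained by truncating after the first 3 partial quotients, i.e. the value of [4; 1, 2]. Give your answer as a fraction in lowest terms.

Starting at the tail and folding back:
Start with 2.
1 + 1/(2/1) = 1 + 1/2 = 3/2
4 + 1/(3/2) = 4 + 2/3 = 14/3

14/3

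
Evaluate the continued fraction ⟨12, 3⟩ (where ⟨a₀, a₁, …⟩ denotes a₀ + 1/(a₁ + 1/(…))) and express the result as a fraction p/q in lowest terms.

Start with 3.
12 + 1/(3/1) = 12 + 1/3 = 37/3

37/3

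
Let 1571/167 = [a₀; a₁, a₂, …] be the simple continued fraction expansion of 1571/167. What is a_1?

1571 = 9·167 + 68, so a_0 = 9
167 = 2·68 + 31, so a_1 = 2

2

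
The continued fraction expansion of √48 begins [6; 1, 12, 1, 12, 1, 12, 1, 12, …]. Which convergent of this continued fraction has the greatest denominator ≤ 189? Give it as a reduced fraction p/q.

1254/181

List convergents until the denominator exceeds the bound:
a_0 = 6: 6/1  (≤ bound)
a_1 = 1: 7/1  (≤ bound)
a_2 = 12: 90/13  (≤ bound)
a_3 = 1: 97/14  (≤ bound)
a_4 = 12: 1254/181  (≤ bound)
a_5 = 1: 1351/195  (> 189, stop)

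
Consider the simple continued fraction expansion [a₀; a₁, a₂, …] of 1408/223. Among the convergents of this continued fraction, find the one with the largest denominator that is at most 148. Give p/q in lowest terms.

a_0 = 6: 6/1  (≤ bound)
a_1 = 3: 19/3  (≤ bound)
a_2 = 5: 101/16  (≤ bound)
a_3 = 2: 221/35  (≤ bound)
a_4 = 1: 322/51  (≤ bound)
a_5 = 1: 543/86  (≤ bound)
a_6 = 2: 1408/223  (> 148, stop)

543/86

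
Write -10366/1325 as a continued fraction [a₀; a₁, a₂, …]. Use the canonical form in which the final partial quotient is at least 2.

[-8; 5, 1, 1, 1, 25, 3]

Repeatedly divide and take the remainder:
⌊-10366/1325⌋ = -8, remainder 234
⌊1325/234⌋ = 5, remainder 155
⌊234/155⌋ = 1, remainder 79
⌊155/79⌋ = 1, remainder 76
⌊79/76⌋ = 1, remainder 3
⌊76/3⌋ = 25, remainder 1
⌊3/1⌋ = 3, remainder 0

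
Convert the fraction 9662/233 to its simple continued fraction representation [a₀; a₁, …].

[41; 2, 7, 3, 1, 3]

Repeatedly divide and take the remainder:
9662 = 41·233 + 109, so a_0 = 41
233 = 2·109 + 15, so a_1 = 2
109 = 7·15 + 4, so a_2 = 7
15 = 3·4 + 3, so a_3 = 3
4 = 1·3 + 1, so a_4 = 1
3 = 3·1 + 0, so a_5 = 3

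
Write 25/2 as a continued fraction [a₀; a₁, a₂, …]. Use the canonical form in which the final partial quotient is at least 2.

[12; 2]

25 = 12·2 + 1, so a_0 = 12
2 = 2·1 + 0, so a_1 = 2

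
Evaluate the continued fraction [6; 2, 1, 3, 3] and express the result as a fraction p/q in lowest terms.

229/36

Start with 3.
3 + 1/(3/1) = 3 + 1/3 = 10/3
1 + 1/(10/3) = 1 + 3/10 = 13/10
2 + 1/(13/10) = 2 + 10/13 = 36/13
6 + 1/(36/13) = 6 + 13/36 = 229/36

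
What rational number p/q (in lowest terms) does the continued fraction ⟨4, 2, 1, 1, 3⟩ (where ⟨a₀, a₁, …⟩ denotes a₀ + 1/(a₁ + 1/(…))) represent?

79/18

a_0 = 4: 4/1
a_1 = 2: 9/2
a_2 = 1: 13/3
a_3 = 1: 22/5
a_4 = 3: 79/18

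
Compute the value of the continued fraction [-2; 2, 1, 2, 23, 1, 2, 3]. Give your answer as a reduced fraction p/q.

-3131/1926

a_0 = -2: -2/1
a_1 = 2: -3/2
a_2 = 1: -5/3
a_3 = 2: -13/8
a_4 = 23: -304/187
a_5 = 1: -317/195
a_6 = 2: -938/577
a_7 = 3: -3131/1926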